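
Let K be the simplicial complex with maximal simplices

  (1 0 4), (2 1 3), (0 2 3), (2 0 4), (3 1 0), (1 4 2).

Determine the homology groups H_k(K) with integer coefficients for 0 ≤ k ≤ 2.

Take the total order 0 < 1 < 2 < 3 < 4 on the vertex set. Then K (dimension 2) consists of the simplices:

  0-simplices (5): [0], [1], [2], [3], [4]
  1-simplices (9): [0,1], [0,2], [0,3], [0,4], [1,2], [1,3], [1,4], [2,3], [2,4]
  2-simplices (6): [0,1,3], [0,1,4], [0,2,3], [0,2,4], [1,2,3], [1,2,4]

giving chain groups C_0 ≅ Z^5, C_1 ≅ Z^9, C_2 ≅ Z^6.

∂_1: C_1 → C_0 is given by ∂[p,q] = [q] − [p].
The 5×9 boundary matrix has rank 4 and Smith normal form diag(1,1,1,1).

Boundary ∂_2: C_2 → C_1 sends each 2-simplex [p,q,r] to [q,r] − [p,r] + [p,q]. For instance
  ∂[0,2,4] = [2,4] − [0,4] + [0,2],
  ∂[1,2,3] = [2,3] − [1,3] + [1,2].
The 9×6 boundary matrix has rank 5 and Smith normal form diag(1,1,1,1,1).

Reading off H_k = ker ∂_k / im ∂_{k+1}:

  H_0: rank C_0 − rank ∂_1 = 5 − 4 = 1, and the invariant factors of ∂_1 are all 1, so H_0 = Z.
  H_1: rank ker ∂_1 − rank ∂_2 = (9 − 4) − 5 = 0, and the invariant factors of ∂_2 are all 1, so H_1 = 0.
  H_2: rank ker ∂_2 − rank ∂_3 = (6 − 5) − 0 = 1, and there is no ∂_3, so H_2 = Z.

As a check, the Euler characteristic is 5 − 9 + 6 = 2, which agrees with 1 − 0 + 1 = 2.
(K is a triangulation of the 2-sphere S^2.)

H_0 = Z,  H_1 = 0,  H_2 = Z.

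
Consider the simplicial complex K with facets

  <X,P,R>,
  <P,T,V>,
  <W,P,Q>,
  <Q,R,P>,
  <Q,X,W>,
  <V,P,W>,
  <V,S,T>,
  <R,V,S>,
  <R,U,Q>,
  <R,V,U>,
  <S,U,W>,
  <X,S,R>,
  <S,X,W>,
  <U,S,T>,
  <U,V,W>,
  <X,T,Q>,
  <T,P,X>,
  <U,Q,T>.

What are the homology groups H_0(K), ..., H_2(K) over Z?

H_0 = Z,  H_1 = Z ⊕ Z/2,  H_2 = 0.

K has 9 vertices, 27 edges, 18 triangles.
rank ∂_0 = 0, rank ∂_1 = 8 ⇒ b_0 = 9 − 0 − 8 = 1; all invariant factors of ∂_1 are 1 so no torsion. So H_0 ≅ Z.
rank ∂_1 = 8, rank ∂_2 = 18 ⇒ b_1 = 27 − 8 − 18 = 1; ∂_2 has invariant factor(s) [2] giving torsion. So H_1 ≅ Z ⊕ Z/2.
rank ∂_2 = 18, rank ∂_3 = 0 ⇒ b_2 = 18 − 18 − 0 = 0. So H_2 ≅ 0.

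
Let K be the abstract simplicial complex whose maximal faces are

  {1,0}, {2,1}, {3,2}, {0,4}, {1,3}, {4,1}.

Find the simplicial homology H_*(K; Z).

Fix the vertex order 0 < 1 < 2 < 3 < 4 and write every simplex with vertices in increasing order. Then dim K = 1 and the simplices of K are:

  0-simplices (5): [0], [1], [2], [3], [4]
  1-simplices (6): [0,1], [0,4], [1,2], [1,3], [1,4], [2,3]

Hence C_0 ≅ Z^5, C_1 ≅ Z^6.

The boundary map ∂_1: C_1 → C_0 is given by ∂[p,q] = [q] − [p].
The 5×6 boundary matrix has rank 4 and Smith normal form diag(1,1,1,1).

From H_k ≅ ker(∂_k) / im(∂_{k+1}) we obtain:

  H_0: rank C_0 − rank ∂_1 = 5 − 4 = 1, and the invariant factors of ∂_1 are all 1, so H_0 = Z.
  H_1: rank ker ∂_1 − rank ∂_2 = (6 − 4) − 0 = 2, and there is no ∂_2, so H_1 = Z^2.

As a check, the Euler characteristic is 5 − 6 = -1, which agrees with 1 − 2 = -1.

H_0 ≅ Z,  H_1 ≅ Z^2.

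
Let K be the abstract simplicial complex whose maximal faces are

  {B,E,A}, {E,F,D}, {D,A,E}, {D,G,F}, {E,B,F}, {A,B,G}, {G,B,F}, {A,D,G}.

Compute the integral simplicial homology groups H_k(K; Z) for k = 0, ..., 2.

Order the vertices as A < B < D < E < F < G. Listing each simplex with vertices in this order, K has dimension 2 with simplices:

  0-simplices (6): A, B, D, E, F, G
  1-simplices (12): AB, AD, AE, AG, BE, BF, BG, DE, DF, DG, EF, FG
  2-simplices (8): ABE, ABG, ADE, ADG, BEF, BFG, DEF, DFG

so the chain groups are C_0 ≅ Z^6, C_1 ≅ Z^12, C_2 ≅ Z^8.

∂_1: C_1 → C_0 sends each edge [p,q] (with p < q) to q − p.
The 6×12 boundary matrix has rank 5 and Smith normal form diag(1,1,1,1,1).

∂_2: C_2 → C_1 maps a triangle to the signed sum of its edges. For instance
  ∂DEF = EF − DF + DE,
  ∂ADE = DE − AE + AD.
As a 12×8 matrix over Z this has rank 7, with invariant factors (1,1,1,1,1,1,1).

Now H_k = ker ∂_k / im ∂_{k+1}, so:

  H_0: rank C_0 − rank ∂_1 = 6 − 5 = 1, and the invariant factors of ∂_1 are all 1, so H_0 = Z.
  H_1: rank ker ∂_1 − rank ∂_2 = (12 − 5) − 7 = 0, and the invariant factors of ∂_2 are all 1, so H_1 = 0.
  H_2: rank ker ∂_2 − rank ∂_3 = (8 − 7) − 0 = 1, and there is no ∂_3, so H_2 = Z.

H_0 = Z,  H_1 = 0,  H_2 = Z.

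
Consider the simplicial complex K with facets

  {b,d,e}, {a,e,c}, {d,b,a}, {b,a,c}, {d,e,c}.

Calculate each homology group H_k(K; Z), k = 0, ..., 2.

H_0 = Z,  H_1 = Z,  H_2 = 0.

Take the total order a < b < c < d < e on the vertex set. Then K (dimension 2) consists of the simplices:

  0-simplices (5): a, b, c, d, e
  1-simplices (10): ab, ac, ad, ae, bc, bd, be, cd, ce, de
  2-simplices (5): abc, abd, ace, bde, cde

Hence C_0 ≅ Z^5, C_1 ≅ Z^10, C_2 ≅ Z^5.

∂_1: C_1 → C_0 is given by ∂[p,q] = [q] − [p]. For instance
  ∂ad = d − a.
The 5×10 boundary matrix has rank 4 and Smith normal form diag(1,1,1,1).

∂_2: C_2 → C_1 maps a triangle to the signed sum of its edges. For instance
  ∂abc = bc − ac + ab,
  ∂bde = de − be + bd.
This gives a 10×5 integer matrix of rank 5; reducing to Smith normal form yields diagonal entries (1,1,1,1,1).

Computing H_k = (kernel of ∂_k) / (image of ∂_{k+1}):

  H_0: rank C_0 − rank ∂_1 = 5 − 4 = 1, and the invariant factors of ∂_1 are all 1, so H_0 = Z.
  H_1: rank ker ∂_1 − rank ∂_2 = (10 − 4) − 5 = 1, and the invariant factors of ∂_2 are all 1, so H_1 = Z.
  H_2: rank ker ∂_2 − rank ∂_3 = (5 − 5) − 0 = 0, and there is no ∂_3, so H_2 = 0.

(K is a triangulation of the Möbius band.)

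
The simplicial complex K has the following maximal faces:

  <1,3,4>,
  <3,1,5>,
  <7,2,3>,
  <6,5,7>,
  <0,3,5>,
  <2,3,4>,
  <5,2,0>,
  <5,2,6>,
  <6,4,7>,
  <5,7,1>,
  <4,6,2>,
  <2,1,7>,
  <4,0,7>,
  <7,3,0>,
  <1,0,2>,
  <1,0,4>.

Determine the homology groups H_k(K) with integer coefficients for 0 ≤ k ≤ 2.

We work with the vertex ordering 0 < 1 < 2 < 3 < 4 < 5 < 6 < 7. The simplices of K, each written with vertices in increasing order, are:

  0-simplices (8): [0], [1], [2], [3], [4], [5], [6], [7]
  1-simplices (24): (24 of them)
  2-simplices (16): [0,1,2], [0,1,4], [0,2,5], [0,3,5], [0,3,7], [0,4,7], [1,2,7], [1,3,4], [1,3,5], [1,5,7], [2,3,4], [2,3,7], [2,4,6], [2,5,6], [4,6,7], [5,6,7]

Hence C_0 ≅ Z^8, C_1 ≅ Z^24, C_2 ≅ Z^16.

The boundary map ∂_1: C_1 → C_0 maps an edge to its endpoints' difference, ∂[p,q] = q − p.
This gives a 8×24 integer matrix of rank 7; reducing to Smith normal form yields diagonal entries (1,1,1,1,1,1,1).

The boundary map ∂_2: C_2 → C_1 acts by ∂[p,q,r] = [q,r] − [p,r] + [p,q]. For instance
  ∂[1,5,7] = [5,7] − [1,7] + [1,5],
  ∂[0,1,4] = [1,4] − [0,4] + [0,1].
This gives a 24×16 integer matrix of rank 15; reducing to Smith normal form yields diagonal entries (1,1,1,1,1,1,1,1,1,1,1,1,1,1,1).

Computing H_k = (kernel of ∂_k) / (image of ∂_{k+1}):

  H_0: rank C_0 − rank ∂_1 = 8 − 7 = 1, and the invariant factors of ∂_1 are all 1, so H_0 = Z.
  H_1: rank ker ∂_1 − rank ∂_2 = (24 − 7) − 15 = 2, and the invariant factors of ∂_2 are all 1, so H_1 = Z^2.
  H_2: rank ker ∂_2 − rank ∂_3 = (16 − 15) − 0 = 1, and there is no ∂_3, so H_2 = Z.

As a check, the Euler characteristic is 8 − 24 + 16 = 0, which agrees with 1 − 2 + 1 = 0.

H_0 = Z,  H_1 = Z^2,  H_2 = Z.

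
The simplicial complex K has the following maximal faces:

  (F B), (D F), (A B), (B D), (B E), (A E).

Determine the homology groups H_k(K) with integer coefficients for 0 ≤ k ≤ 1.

H_0 ≅ Z,  H_1 ≅ Z^2.

We work with the vertex ordering A < B < D < E < F. The simplices of K, each written with vertices in increasing order, are:

  0-simplices (5): A, B, D, E, F
  1-simplices (6): AB, AE, BD, BE, BF, DF

so the chain groups are C_0 ≅ Z^5, C_1 ≅ Z^6.

The boundary map ∂_1: C_1 → C_0 maps an edge to its endpoints' difference, ∂[p,q] = q − p.
This gives a 5×6 integer matrix of rank 4; reducing to Smith normal form yields diagonal entries (1,1,1,1).

Computing H_k = (kernel of ∂_k) / (image of ∂_{k+1}):

  H_0: rank C_0 − rank ∂_1 = 5 − 4 = 1, and the invariant factors of ∂_1 are all 1, so H_0 ≅ Z.
  H_1: rank ker ∂_1 − rank ∂_2 = (6 − 4) − 0 = 2, and there is no ∂_2, so H_1 ≅ Z^2.

(K is a triangulation of a wedge of 2 circles.)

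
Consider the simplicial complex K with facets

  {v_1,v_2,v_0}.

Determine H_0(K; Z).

Take the total order v_0 < v_1 < v_2 on the vertex set. Then K (dimension 2) consists of the simplices:

  0-simplices (3): [v_0], [v_1], [v_2]
  1-simplices (3): [v_0,v_1], [v_0,v_2], [v_1,v_2]
  2-simplices (1): [v_0,v_1,v_2]

so the chain groups are C_0 ≅ Z^3, C_1 ≅ Z^3, C_2 ≅ Z^1.

Boundary ∂_1: C_1 → C_0 maps an edge to its endpoints' difference, ∂[p,q] = q − p. For instance
  ∂[v_0,v_2] = [v_2] − [v_0].
The 3×3 boundary matrix has rank 2 and Smith normal form diag(1,1).

Boundary ∂_2: C_2 → C_1 maps a triangle to the signed sum of its edges. For instance
  ∂[v_0,v_1,v_2] = [v_1,v_2] − [v_0,v_2] + [v_0,v_1].
The resulting 3×1 matrix has rank 1, and its Smith normal form has invariant factors (1).

Computing H_k = (kernel of ∂_k) / (image of ∂_{k+1}):

  H_0: rank C_0 − rank ∂_1 = 3 − 2 = 1, and the invariant factors of ∂_1 are all 1, so H_0 = Z.

(K is a triangulation of the 2-simplex.)

H_0 ≅ Z.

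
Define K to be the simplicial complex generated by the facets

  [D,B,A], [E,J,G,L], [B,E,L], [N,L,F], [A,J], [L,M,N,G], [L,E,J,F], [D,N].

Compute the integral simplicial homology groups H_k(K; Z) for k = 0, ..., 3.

H_0 = Z,  H_1 = Z^2,  H_2 = 0,  H_3 = 0.

Take the total order A < B < D < E < F < G < J < L < M < N on the vertex set. Then K (dimension 3) consists of the simplices:

  0-simplices (10): A, B, D, E, F, G, J, L, M, N
  1-simplices (22): AB, AD, AJ, BD, BE, BL, DN, EF, EG, EJ, EL, FJ, FL, FN, GJ, GL, GM, GN, JL, LM, LN, MN
  2-simplices (14): ABD, BEL, EFJ, EFL, EGJ, EGL, EJL, FJL, FLN, GJL, GLM, GLN, GMN, LMN
  3-simplices (3): EFJL, EGJL, GLMN

Hence C_0 ≅ Z^10, C_1 ≅ Z^22, C_2 ≅ Z^14, C_3 ≅ Z^3.

Boundary ∂_1: C_1 → C_0 is given by ∂[p,q] = [q] − [p].
This gives a 10×22 integer matrix of rank 9; reducing to Smith normal form yields diagonal entries (1,1,1,1,1,1,1,1,1).

∂_2: C_2 → C_1 sends each 2-simplex [p,q,r] to [q,r] − [p,r] + [p,q]. For instance
  ∂EFJ = FJ − EJ + EF,
  ∂GJL = JL − GL + GJ.
The 22×14 boundary matrix has rank 11 and Smith normal form diag(1,1,1,1,1,1,1,1,1,1,1).

The boundary map ∂_3: C_3 → C_2 sends each 3-simplex σ to the alternating sum Σ_i (−1)^i (σ with its i-th vertex removed). For instance
  ∂EFJL = FJL − EJL + EFL − EFJ,
  ∂EGJL = GJL − EJL + EGL − EGJ.
The 14×3 boundary matrix has rank 3 and Smith normal form diag(1,1,1).

Now H_k = ker ∂_k / im ∂_{k+1}, so:

  H_0: rank C_0 − rank ∂_1 = 10 − 9 = 1, and the invariant factors of ∂_1 are all 1, so H_0 = Z.
  H_1: rank ker ∂_1 − rank ∂_2 = (22 − 9) − 11 = 2, and the invariant factors of ∂_2 are all 1, so H_1 = Z^2.
  H_2: rank ker ∂_2 − rank ∂_3 = (14 − 11) − 3 = 0, and the invariant factors of ∂_3 are all 1, so H_2 = 0.
  H_3: rank ker ∂_3 − rank ∂_4 = (3 − 3) − 0 = 0, and there is no ∂_4, so H_3 = 0.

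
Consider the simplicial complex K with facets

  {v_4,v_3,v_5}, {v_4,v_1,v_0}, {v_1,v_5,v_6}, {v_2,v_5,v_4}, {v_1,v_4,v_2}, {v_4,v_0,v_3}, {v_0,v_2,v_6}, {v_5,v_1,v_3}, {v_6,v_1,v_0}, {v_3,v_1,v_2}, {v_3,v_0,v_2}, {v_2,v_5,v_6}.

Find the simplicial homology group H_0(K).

Take the total order v_0 < v_1 < v_2 < v_3 < v_4 < v_5 < v_6 on the vertex set. Then K (dimension 2) consists of the simplices:

  0-simplices (7): [v_0], [v_1], [v_2], [v_3], [v_4], [v_5], [v_6]
  1-simplices (18): (18 of them)
  2-simplices (12): (12 of them)

so the chain groups are C_0 ≅ Z^7, C_1 ≅ Z^18, C_2 ≅ Z^12.

The boundary map ∂_1: C_1 → C_0 sends each edge [p,q] (with p < q) to q − p.
As a 7×18 matrix over Z this has rank 6, with invariant factors (1,1,1,1,1,1).

Boundary ∂_2: C_2 → C_1 maps a triangle to the signed sum of its edges. For instance
  ∂[v_2,v_4,v_5] = [v_4,v_5] − [v_2,v_5] + [v_2,v_4],
  ∂[v_0,v_3,v_4] = [v_3,v_4] − [v_0,v_4] + [v_0,v_3].
The resulting 18×12 matrix has rank 12, and its Smith normal form has invariant factors (1,1,1,1,1,1,1,1,1,1,1,2).

Reading off H_k = ker ∂_k / im ∂_{k+1}:

  H_0: rank C_0 − rank ∂_1 = 7 − 6 = 1, and the invariant factors of ∂_1 are all 1, so H_0 ≅ Z.

H_0 = Z.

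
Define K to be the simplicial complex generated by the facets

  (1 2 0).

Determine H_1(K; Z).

Order the vertices as 0 < 1 < 2. Listing each simplex with vertices in this order, K has dimension 2 with simplices:

  0-simplices (3): [0], [1], [2]
  1-simplices (3): [0,1], [0,2], [1,2]
  2-simplices (1): [0,1,2]

Hence C_0 ≅ Z^3, C_1 ≅ Z^3, C_2 ≅ Z^1.

The boundary map ∂_1: C_1 → C_0 maps an edge to its endpoints' difference, ∂[p,q] = q − p.
This gives a 3×3 integer matrix of rank 2; reducing to Smith normal form yields diagonal entries (1,1).

∂_2: C_2 → C_1 sends each 2-simplex [p,q,r] to [q,r] − [p,r] + [p,q]. For instance
  ∂[0,1,2] = [1,2] − [0,2] + [0,1].
The 3×1 boundary matrix has rank 1 and Smith normal form diag(1).

Now H_k = ker ∂_k / im ∂_{k+1}, so:

  H_1: rank ker ∂_1 − rank ∂_2 = (3 − 2) − 1 = 0, and the invariant factors of ∂_2 are all 1, so H_1 = 0.

(K is a triangulation of the 2-simplex.)

H_1 ≅ 0.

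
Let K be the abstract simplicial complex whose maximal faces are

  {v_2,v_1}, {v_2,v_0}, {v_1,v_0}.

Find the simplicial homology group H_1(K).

H_1 ≅ Z.

Take the total order v_0 < v_1 < v_2 on the vertex set. Then K (dimension 1) consists of the simplices:

  0-simplices (3): [v_0], [v_1], [v_2]
  1-simplices (3): [v_0,v_1], [v_0,v_2], [v_1,v_2]

giving chain groups C_0 ≅ Z^3, C_1 ≅ Z^3.

The boundary map ∂_1: C_1 → C_0 maps an edge to its endpoints' difference, ∂[p,q] = q − p.
As a 3×3 matrix over Z this has rank 2, with invariant factors (1,1).

Now H_k = ker ∂_k / im ∂_{k+1}, so:

  H_1: rank ker ∂_1 − rank ∂_2 = (3 − 2) − 0 = 1, and there is no ∂_2, so H_1 = Z.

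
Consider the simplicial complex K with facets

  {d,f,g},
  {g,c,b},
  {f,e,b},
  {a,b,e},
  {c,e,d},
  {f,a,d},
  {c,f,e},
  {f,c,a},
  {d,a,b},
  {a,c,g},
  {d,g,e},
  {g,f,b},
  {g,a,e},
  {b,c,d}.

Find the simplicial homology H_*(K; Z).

Take the total order a < b < c < d < e < f < g on the vertex set. Then K (dimension 2) consists of the simplices:

  0-simplices (7): a, b, c, d, e, f, g
  1-simplices (21): ab, ac, ad, ae, af, ag, bc, bd, be, bf, bg, cd, ce, cf, cg, de, df, dg, ef, eg, fg
  2-simplices (14): abd, abe, acf, acg, adf, aeg, bcd, bcg, bef, bfg, cde, cef, deg, dfg

so the chain groups are C_0 ≅ Z^7, C_1 ≅ Z^21, C_2 ≅ Z^14.

The boundary map ∂_1: C_1 → C_0 maps an edge to its endpoints' difference, ∂[p,q] = q − p.
The resulting 7×21 matrix has rank 6, and its Smith normal form has invariant factors (1,1,1,1,1,1).

Boundary ∂_2: C_2 → C_1 sends each 2-simplex [p,q,r] to [q,r] − [p,r] + [p,q]. For instance
  ∂cef = ef − cf + ce,
  ∂cde = de − ce + cd.
As a 21×14 matrix over Z this has rank 13, with invariant factors (1,1,1,1,1,1,1,1,1,1,1,1,1).

Computing H_k = (kernel of ∂_k) / (image of ∂_{k+1}):

  H_0: rank C_0 − rank ∂_1 = 7 − 6 = 1, and the invariant factors of ∂_1 are all 1, so H_0 ≅ Z.
  H_1: rank ker ∂_1 − rank ∂_2 = (21 − 6) − 13 = 2, and the invariant factors of ∂_2 are all 1, so H_1 ≅ Z^2.
  H_2: rank ker ∂_2 − rank ∂_3 = (14 − 13) − 0 = 1, and there is no ∂_3, so H_2 ≅ Z.

As a check, the Euler characteristic is 7 − 21 + 14 = 0, which agrees with 1 − 2 + 1 = 0.
(K is a triangulation of the torus T^2.)

H_0 ≅ Z,  H_1 ≅ Z^2,  H_2 ≅ Z.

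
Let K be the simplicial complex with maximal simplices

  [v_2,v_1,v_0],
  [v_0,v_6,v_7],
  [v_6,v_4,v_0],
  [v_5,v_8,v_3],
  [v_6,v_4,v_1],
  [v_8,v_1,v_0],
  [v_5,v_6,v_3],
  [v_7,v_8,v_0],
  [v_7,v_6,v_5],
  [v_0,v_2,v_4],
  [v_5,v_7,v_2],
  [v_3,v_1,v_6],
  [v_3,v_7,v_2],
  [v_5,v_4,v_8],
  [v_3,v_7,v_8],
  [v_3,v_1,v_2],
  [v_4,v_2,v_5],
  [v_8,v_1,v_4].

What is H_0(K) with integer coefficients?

H_0 = Z.

Order the vertices as v_0 < v_1 < v_2 < v_3 < v_4 < v_5 < v_6 < v_7 < v_8. Listing each simplex with vertices in this order, K has dimension 2 with simplices:

  0-simplices (9): [v_0], [v_1], [v_2], [v_3], [v_4], [v_5], [v_6], [v_7], [v_8]
  1-simplices (27): (27 of them)
  2-simplices (18): (18 of them)

Hence C_0 ≅ Z^9, C_1 ≅ Z^27, C_2 ≅ Z^18.

∂_1: C_1 → C_0 sends each edge [p,q] (with p < q) to q − p. For instance
  ∂[v_1,v_2] = [v_2] − [v_1].
The resulting 9×27 matrix has rank 8, and its Smith normal form has invariant factors (1,1,1,1,1,1,1,1).

The boundary map ∂_2: C_2 → C_1 acts by ∂[p,q,r] = [q,r] − [p,r] + [p,q]. For instance
  ∂[v_4,v_5,v_8] = [v_5,v_8] − [v_4,v_8] + [v_4,v_5],
  ∂[v_3,v_5,v_6] = [v_5,v_6] − [v_3,v_6] + [v_3,v_5].
The 27×18 boundary matrix has rank 18 and Smith normal form diag(1,1,1,1,1,1,1,1,1,1,1,1,1,1,1,1,1,2).

Reading off H_k = ker ∂_k / im ∂_{k+1}:

  H_0: rank C_0 − rank ∂_1 = 9 − 8 = 1, and the invariant factors of ∂_1 are all 1, so H_0 = Z.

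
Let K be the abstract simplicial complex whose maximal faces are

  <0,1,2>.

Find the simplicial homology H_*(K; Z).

K has 3 vertices, 3 edges, 1 triangle.
rank ∂_0 = 0, rank ∂_1 = 2 ⇒ b_0 = 3 − 0 − 2 = 1; all invariant factors of ∂_1 are 1 so no torsion. So H_0 ≅ Z.
rank ∂_1 = 2, rank ∂_2 = 1 ⇒ b_1 = 3 − 2 − 1 = 0; all invariant factors of ∂_2 are 1 so no torsion. So H_1 ≅ 0.
rank ∂_2 = 1, rank ∂_3 = 0 ⇒ b_2 = 1 − 1 − 0 = 0. So H_2 ≅ 0.

H_0 ≅ Z,  H_1 = 0,  H_2 = 0.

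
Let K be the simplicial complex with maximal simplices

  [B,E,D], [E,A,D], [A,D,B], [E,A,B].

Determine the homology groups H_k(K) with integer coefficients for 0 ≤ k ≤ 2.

H_0 = Z,  H_1 = 0,  H_2 = Z.

Fix the vertex order A < B < D < E and write every simplex with vertices in increasing order. Then dim K = 2 and the simplices of K are:

  0-simplices (4): A, B, D, E
  1-simplices (6): AB, AD, AE, BD, BE, DE
  2-simplices (4): ABD, ABE, ADE, BDE

so the chain groups are C_0 ≅ Z^4, C_1 ≅ Z^6, C_2 ≅ Z^4.

Boundary ∂_1: C_1 → C_0 sends each edge [p,q] (with p < q) to q − p.
The 4×6 boundary matrix has rank 3 and Smith normal form diag(1,1,1).

∂_2: C_2 → C_1 maps a triangle to the signed sum of its edges. For instance
  ∂ABE = BE − AE + AB,
  ∂ABD = BD − AD + AB.
The resulting 6×4 matrix has rank 3, and its Smith normal form has invariant factors (1,1,1).

Now H_k = ker ∂_k / im ∂_{k+1}, so:

  H_0: rank C_0 − rank ∂_1 = 4 − 3 = 1, and the invariant factors of ∂_1 are all 1, so H_0 = Z.
  H_1: rank ker ∂_1 − rank ∂_2 = (6 − 3) − 3 = 0, and the invariant factors of ∂_2 are all 1, so H_1 = 0.
  H_2: rank ker ∂_2 − rank ∂_3 = (4 − 3) − 0 = 1, and there is no ∂_3, so H_2 = Z.

As a check, the Euler characteristic is 4 − 6 + 4 = 2, which agrees with 1 − 0 + 1 = 2.
(K is a triangulation of the 2-sphere S^2.)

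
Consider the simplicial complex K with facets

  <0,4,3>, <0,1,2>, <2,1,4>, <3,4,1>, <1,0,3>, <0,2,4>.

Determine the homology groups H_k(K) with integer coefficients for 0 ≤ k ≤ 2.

Fix the vertex order 0 < 1 < 2 < 3 < 4 and write every simplex with vertices in increasing order. Then dim K = 2 and the simplices of K are:

  0-simplices (5): [0], [1], [2], [3], [4]
  1-simplices (9): [0,1], [0,2], [0,3], [0,4], [1,2], [1,3], [1,4], [2,4], [3,4]
  2-simplices (6): [0,1,2], [0,1,3], [0,2,4], [0,3,4], [1,2,4], [1,3,4]

giving chain groups C_0 ≅ Z^5, C_1 ≅ Z^9, C_2 ≅ Z^6.

Boundary ∂_1: C_1 → C_0 maps an edge to its endpoints' difference, ∂[p,q] = q − p. For instance
  ∂[1,4] = [4] − [1].
The resulting 5×9 matrix has rank 4, and its Smith normal form has invariant factors (1,1,1,1).

Boundary ∂_2: C_2 → C_1 acts by ∂[p,q,r] = [q,r] − [p,r] + [p,q]. For instance
  ∂[0,2,4] = [2,4] − [0,4] + [0,2],
  ∂[1,2,4] = [2,4] − [1,4] + [1,2].
As a 9×6 matrix over Z this has rank 5, with invariant factors (1,1,1,1,1).

Computing H_k = (kernel of ∂_k) / (image of ∂_{k+1}):

  H_0: rank C_0 − rank ∂_1 = 5 − 4 = 1, and the invariant factors of ∂_1 are all 1, so H_0 ≅ Z.
  H_1: rank ker ∂_1 − rank ∂_2 = (9 − 4) − 5 = 0, and the invariant factors of ∂_2 are all 1, so H_1 ≅ 0.
  H_2: rank ker ∂_2 − rank ∂_3 = (6 − 5) − 0 = 1, and there is no ∂_3, so H_2 ≅ Z.

(K is a triangulation of the 2-sphere S^2.)

H_0 ≅ Z,  H_1 = 0,  H_2 ≅ Z.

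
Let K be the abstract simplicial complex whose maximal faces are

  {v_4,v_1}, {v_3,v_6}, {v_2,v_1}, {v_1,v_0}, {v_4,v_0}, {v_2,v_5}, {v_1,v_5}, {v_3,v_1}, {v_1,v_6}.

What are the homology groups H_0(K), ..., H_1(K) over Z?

We work with the vertex ordering v_0 < v_1 < v_2 < v_3 < v_4 < v_5 < v_6. The simplices of K, each written with vertices in increasing order, are:

  0-simplices (7): [v_0], [v_1], [v_2], [v_3], [v_4], [v_5], [v_6]
  1-simplices (9): [v_0,v_1], [v_0,v_4], [v_1,v_2], [v_1,v_3], [v_1,v_4], [v_1,v_5], [v_1,v_6], [v_2,v_5], [v_3,v_6]

Hence C_0 ≅ Z^7, C_1 ≅ Z^9.

∂_1: C_1 → C_0 maps an edge to its endpoints' difference, ∂[p,q] = q − p.
The resulting 7×9 matrix has rank 6, and its Smith normal form has invariant factors (1,1,1,1,1,1).

Now H_k = ker ∂_k / im ∂_{k+1}, so:

  H_0: rank C_0 − rank ∂_1 = 7 − 6 = 1, and the invariant factors of ∂_1 are all 1, so H_0 ≅ Z.
  H_1: rank ker ∂_1 − rank ∂_2 = (9 − 6) − 0 = 3, and there is no ∂_2, so H_1 ≅ Z^3.

H_0 ≅ Z,  H_1 ≅ Z^3.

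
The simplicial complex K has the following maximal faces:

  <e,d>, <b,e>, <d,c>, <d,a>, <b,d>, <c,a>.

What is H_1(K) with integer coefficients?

Order the vertices as a < b < c < d < e. Listing each simplex with vertices in this order, K has dimension 1 with simplices:

  0-simplices (5): a, b, c, d, e
  1-simplices (6): ac, ad, bd, be, cd, de

so the chain groups are C_0 ≅ Z^5, C_1 ≅ Z^6.

The boundary map ∂_1: C_1 → C_0 sends each edge [p,q] (with p < q) to q − p. For instance
  ∂be = e − b.
As a 5×6 matrix over Z this has rank 4, with invariant factors (1,1,1,1).

Now H_k = ker ∂_k / im ∂_{k+1}, so:

  H_1: rank ker ∂_1 − rank ∂_2 = (6 − 4) − 0 = 2, and there is no ∂_2, so H_1 = Z^2.

(K is a triangulation of a wedge of 2 circles.)

H_1 = Z^2.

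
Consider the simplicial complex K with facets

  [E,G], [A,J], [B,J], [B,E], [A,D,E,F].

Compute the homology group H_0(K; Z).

H_0 = Z.

Take the total order A < B < D < E < F < G < J on the vertex set. Then K (dimension 3) consists of the simplices:

  0-simplices (7): A, B, D, E, F, G, J
  1-simplices (10): AD, AE, AF, AJ, BE, BJ, DE, DF, EF, EG
  2-simplices (4): ADE, ADF, AEF, DEF
  3-simplices (1): ADEF

giving chain groups C_0 ≅ Z^7, C_1 ≅ Z^10, C_2 ≅ Z^4, C_3 ≅ Z^1.

∂_1: C_1 → C_0 sends each edge [p,q] (with p < q) to q − p. For instance
  ∂AF = F − A.
The 7×10 boundary matrix has rank 6 and Smith normal form diag(1,1,1,1,1,1).

The boundary map ∂_2: C_2 → C_1 sends each 2-simplex [p,q,r] to [q,r] − [p,r] + [p,q]. For instance
  ∂AEF = EF − AF + AE,
  ∂ADF = DF − AF + AD.
The 10×4 boundary matrix has rank 3 and Smith normal form diag(1,1,1).

∂_3: C_3 → C_2 sends each 3-simplex σ to the alternating sum Σ_i (−1)^i (σ with its i-th vertex removed). For instance
  ∂ADEF = DEF − AEF + ADF − ADE.
The resulting 4×1 matrix has rank 1, and its Smith normal form has invariant factors (1).

Computing H_k = (kernel of ∂_k) / (image of ∂_{k+1}):

  H_0: rank C_0 − rank ∂_1 = 7 − 6 = 1, and the invariant factors of ∂_1 are all 1, so H_0 ≅ Z.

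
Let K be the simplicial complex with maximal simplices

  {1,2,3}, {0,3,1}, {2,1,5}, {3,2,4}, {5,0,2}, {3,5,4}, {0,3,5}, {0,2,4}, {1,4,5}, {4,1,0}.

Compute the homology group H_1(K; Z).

H_1 ≅ Z/2.

Take the total order 0 < 1 < 2 < 3 < 4 < 5 on the vertex set. Then K (dimension 2) consists of the simplices:

  0-simplices (6): [0], [1], [2], [3], [4], [5]
  1-simplices (15): [0,1], [0,2], [0,3], [0,4], [0,5], [1,2], [1,3], [1,4], [1,5], [2,3], [2,4], [2,5], [3,4], [3,5], [4,5]
  2-simplices (10): [0,1,3], [0,1,4], [0,2,4], [0,2,5], [0,3,5], [1,2,3], [1,2,5], [1,4,5], [2,3,4], [3,4,5]

so the chain groups are C_0 ≅ Z^6, C_1 ≅ Z^15, C_2 ≅ Z^10.

∂_1: C_1 → C_0 is given by ∂[p,q] = [q] − [p]. For instance
  ∂[2,5] = [5] − [2].
The resulting 6×15 matrix has rank 5, and its Smith normal form has invariant factors (1,1,1,1,1).

The boundary map ∂_2: C_2 → C_1 acts by ∂[p,q,r] = [q,r] − [p,r] + [p,q]. For instance
  ∂[1,4,5] = [4,5] − [1,5] + [1,4],
  ∂[1,2,5] = [2,5] − [1,5] + [1,2].
The 15×10 boundary matrix has rank 10 and Smith normal form diag(1,1,1,1,1,1,1,1,1,2).

Reading off H_k = ker ∂_k / im ∂_{k+1}:

  H_1: rank ker ∂_1 − rank ∂_2 = (15 − 5) − 10 = 0, and ∂_2 has invariant factor 2 > 1, so H_1 ≅ Z/2.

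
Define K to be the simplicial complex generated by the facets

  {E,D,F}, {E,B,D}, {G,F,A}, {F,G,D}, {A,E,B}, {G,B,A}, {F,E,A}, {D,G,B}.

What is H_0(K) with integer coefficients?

H_0 = Z.

Take the total order A < B < D < E < F < G on the vertex set. Then K (dimension 2) consists of the simplices:

  0-simplices (6): A, B, D, E, F, G
  1-simplices (12): AB, AE, AF, AG, BD, BE, BG, DE, DF, DG, EF, FG
  2-simplices (8): ABE, ABG, AEF, AFG, BDE, BDG, DEF, DFG

Hence C_0 ≅ Z^6, C_1 ≅ Z^12, C_2 ≅ Z^8.

∂_1: C_1 → C_0 maps an edge to its endpoints' difference, ∂[p,q] = q − p.
As a 6×12 matrix over Z this has rank 5, with invariant factors (1,1,1,1,1).

∂_2: C_2 → C_1 maps a triangle to the signed sum of its edges. For instance
  ∂ABG = BG − AG + AB,
  ∂DFG = FG − DG + DF.
The resulting 12×8 matrix has rank 7, and its Smith normal form has invariant factors (1,1,1,1,1,1,1).

Now H_k = ker ∂_k / im ∂_{k+1}, so:

  H_0: rank C_0 − rank ∂_1 = 6 − 5 = 1, and the invariant factors of ∂_1 are all 1, so H_0 = Z.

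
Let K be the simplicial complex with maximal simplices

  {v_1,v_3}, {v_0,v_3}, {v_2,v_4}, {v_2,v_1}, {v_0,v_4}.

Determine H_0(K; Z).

H_0 ≅ Z.

We work with the vertex ordering v_0 < v_1 < v_2 < v_3 < v_4. The simplices of K, each written with vertices in increasing order, are:

  0-simplices (5): [v_0], [v_1], [v_2], [v_3], [v_4]
  1-simplices (5): [v_0,v_3], [v_0,v_4], [v_1,v_2], [v_1,v_3], [v_2,v_4]

Hence C_0 ≅ Z^5, C_1 ≅ Z^5.

Boundary ∂_1: C_1 → C_0 sends each edge [p,q] (with p < q) to q − p.
The resulting 5×5 matrix has rank 4, and its Smith normal form has invariant factors (1,1,1,1).

Reading off H_k = ker ∂_k / im ∂_{k+1}:

  H_0: rank C_0 − rank ∂_1 = 5 − 4 = 1, and the invariant factors of ∂_1 are all 1, so H_0 ≅ Z.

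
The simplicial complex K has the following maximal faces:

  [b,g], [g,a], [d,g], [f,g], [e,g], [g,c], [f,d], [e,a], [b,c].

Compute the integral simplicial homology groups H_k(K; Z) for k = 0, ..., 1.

Take the total order a < b < c < d < e < f < g on the vertex set. Then K (dimension 1) consists of the simplices:

  0-simplices (7): a, b, c, d, e, f, g
  1-simplices (9): ae, ag, bc, bg, cg, df, dg, eg, fg

so the chain groups are C_0 ≅ Z^7, C_1 ≅ Z^9.

Boundary ∂_1: C_1 → C_0 is given by ∂[p,q] = [q] − [p]. For instance
  ∂eg = g − e.
The 7×9 boundary matrix has rank 6 and Smith normal form diag(1,1,1,1,1,1).

Reading off H_k = ker ∂_k / im ∂_{k+1}:

  H_0: rank C_0 − rank ∂_1 = 7 − 6 = 1, and the invariant factors of ∂_1 are all 1, so H_0 ≅ Z.
  H_1: rank ker ∂_1 − rank ∂_2 = (9 − 6) − 0 = 3, and there is no ∂_2, so H_1 ≅ Z^3.

As a check, the Euler characteristic is 7 − 9 = -2, which agrees with 1 − 3 = -2.
(K is a triangulation of a wedge of 3 circles.)

H_0 = Z,  H_1 = Z^3.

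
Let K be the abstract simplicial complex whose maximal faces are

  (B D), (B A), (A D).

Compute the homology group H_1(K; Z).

H_1 = Z.

Order the vertices as A < B < D. Listing each simplex with vertices in this order, K has dimension 1 with simplices:

  0-simplices (3): A, B, D
  1-simplices (3): AB, AD, BD

giving chain groups C_0 ≅ Z^3, C_1 ≅ Z^3.

∂_1: C_1 → C_0 is given by ∂[p,q] = [q] − [p]. For instance
  ∂BD = D − B.
As a 3×3 matrix over Z this has rank 2, with invariant factors (1,1).

Now H_k = ker ∂_k / im ∂_{k+1}, so:

  H_1: rank ker ∂_1 − rank ∂_2 = (3 − 2) − 0 = 1, and there is no ∂_2, so H_1 ≅ Z.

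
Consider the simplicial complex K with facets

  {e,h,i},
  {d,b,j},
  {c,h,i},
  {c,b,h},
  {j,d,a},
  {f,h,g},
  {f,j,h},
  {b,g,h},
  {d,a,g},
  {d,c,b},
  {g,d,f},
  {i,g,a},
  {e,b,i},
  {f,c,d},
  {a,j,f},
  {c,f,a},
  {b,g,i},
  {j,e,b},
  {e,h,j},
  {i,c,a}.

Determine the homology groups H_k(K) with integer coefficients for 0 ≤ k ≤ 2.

H_0 = Z,  H_1 = Z ⊕ Z/2,  H_2 = 0.

We work with the vertex ordering a < b < c < d < e < f < g < h < i < j. The simplices of K, each written with vertices in increasing order, are:

  0-simplices (10): a, b, c, d, e, f, g, h, i, j
  1-simplices (30): ac, ad, af, ag, ai, aj, bc, bd, be, bg, bh, bi, bj, cd, cf, ch, ci, df, dg, dj, eh, ei, ej, fg, fh, fj, gh, gi, hi, hj
  2-simplices (20): acf, aci, adg, adj, afj, agi, bcd, bch, bdj, bei, bej, bgh, bgi, cdf, chi, dfg, ehi, ehj, fgh, fhj

Hence C_0 ≅ Z^10, C_1 ≅ Z^30, C_2 ≅ Z^20.

∂_1: C_1 → C_0 maps an edge to its endpoints' difference, ∂[p,q] = q − p.
This gives a 10×30 integer matrix of rank 9; reducing to Smith normal form yields diagonal entries (1,1,1,1,1,1,1,1,1).

The boundary map ∂_2: C_2 → C_1 acts by ∂[p,q,r] = [q,r] − [p,r] + [p,q]. For instance
  ∂adg = dg − ag + ad,
  ∂chi = hi − ci + ch.
The resulting 30×20 matrix has rank 20, and its Smith normal form has invariant factors (1,1,1,1,1,1,1,1,1,1,1,1,1,1,1,1,1,1,1,2).

Computing H_k = (kernel of ∂_k) / (image of ∂_{k+1}):

  H_0: rank C_0 − rank ∂_1 = 10 − 9 = 1, and the invariant factors of ∂_1 are all 1, so H_0 = Z.
  H_1: rank ker ∂_1 − rank ∂_2 = (30 − 9) − 20 = 1, and ∂_2 has invariant factor 2 > 1, so H_1 = Z ⊕ Z/2.
  H_2: rank ker ∂_2 − rank ∂_3 = (20 − 20) − 0 = 0, and there is no ∂_3, so H_2 = 0.

(K is a triangulation of the Klein bottle.)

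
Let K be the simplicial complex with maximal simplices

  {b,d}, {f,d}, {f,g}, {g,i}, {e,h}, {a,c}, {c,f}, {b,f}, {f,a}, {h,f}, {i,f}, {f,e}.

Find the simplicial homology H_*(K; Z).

H_0 ≅ Z,  H_1 ≅ Z^4.

We work with the vertex ordering a < b < c < d < e < f < g < h < i. The simplices of K, each written with vertices in increasing order, are:

  0-simplices (9): a, b, c, d, e, f, g, h, i
  1-simplices (12): ac, af, bd, bf, cf, df, ef, eh, fg, fh, fi, gi

Hence C_0 ≅ Z^9, C_1 ≅ Z^12.

∂_1: C_1 → C_0 maps an edge to its endpoints' difference, ∂[p,q] = q − p. For instance
  ∂fh = h − f.
The resulting 9×12 matrix has rank 8, and its Smith normal form has invariant factors (1,1,1,1,1,1,1,1).

Computing H_k = (kernel of ∂_k) / (image of ∂_{k+1}):

  H_0: rank C_0 − rank ∂_1 = 9 − 8 = 1, and the invariant factors of ∂_1 are all 1, so H_0 = Z.
  H_1: rank ker ∂_1 − rank ∂_2 = (12 − 8) − 0 = 4, and there is no ∂_2, so H_1 = Z^4.

As a check, the Euler characteristic is 9 − 12 = -3, which agrees with 1 − 4 = -3.
(K is a triangulation of a wedge of 4 circles.)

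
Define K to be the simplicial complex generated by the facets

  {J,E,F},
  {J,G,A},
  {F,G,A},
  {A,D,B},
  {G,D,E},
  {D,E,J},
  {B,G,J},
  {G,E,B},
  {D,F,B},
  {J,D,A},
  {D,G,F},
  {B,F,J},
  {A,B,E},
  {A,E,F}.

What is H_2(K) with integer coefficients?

K has 7 vertices, 21 edges, 14 triangles.
rank ∂_2 = 13, rank ∂_3 = 0 ⇒ b_2 = 14 − 13 − 0 = 1. So H_2 ≅ Z.

H_2 = Z.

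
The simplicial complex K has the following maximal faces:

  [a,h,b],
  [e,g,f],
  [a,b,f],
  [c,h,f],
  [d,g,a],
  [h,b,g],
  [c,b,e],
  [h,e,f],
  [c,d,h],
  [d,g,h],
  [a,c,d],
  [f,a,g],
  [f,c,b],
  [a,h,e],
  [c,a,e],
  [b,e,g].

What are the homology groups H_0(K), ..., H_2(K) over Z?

H_0 = Z,  H_1 = Z^2,  H_2 = Z.

Take the total order a < b < c < d < e < f < g < h on the vertex set. Then K (dimension 2) consists of the simplices:

  0-simplices (8): a, b, c, d, e, f, g, h
  1-simplices (24): ab, ac, ad, ae, af, ag, ah, bc, be, bf, bg, bh, cd, ce, cf, ch, dg, dh, ef, eg, eh, fg, fh, gh
  2-simplices (16): abf, abh, acd, ace, adg, aeh, afg, bce, bcf, beg, bgh, cdh, cfh, dgh, efg, efh

so the chain groups are C_0 ≅ Z^8, C_1 ≅ Z^24, C_2 ≅ Z^16.

∂_1: C_1 → C_0 sends each edge [p,q] (with p < q) to q − p. For instance
  ∂eh = h − e.
This gives a 8×24 integer matrix of rank 7; reducing to Smith normal form yields diagonal entries (1,1,1,1,1,1,1).

The boundary map ∂_2: C_2 → C_1 sends each 2-simplex [p,q,r] to [q,r] − [p,r] + [p,q]. For instance
  ∂afg = fg − ag + af,
  ∂dgh = gh − dh + dg.
The 24×16 boundary matrix has rank 15 and Smith normal form diag(1,1,1,1,1,1,1,1,1,1,1,1,1,1,1).

Reading off H_k = ker ∂_k / im ∂_{k+1}:

  H_0: rank C_0 − rank ∂_1 = 8 − 7 = 1, and the invariant factors of ∂_1 are all 1, so H_0 = Z.
  H_1: rank ker ∂_1 − rank ∂_2 = (24 − 7) − 15 = 2, and the invariant factors of ∂_2 are all 1, so H_1 = Z^2.
  H_2: rank ker ∂_2 − rank ∂_3 = (16 − 15) − 0 = 1, and there is no ∂_3, so H_2 = Z.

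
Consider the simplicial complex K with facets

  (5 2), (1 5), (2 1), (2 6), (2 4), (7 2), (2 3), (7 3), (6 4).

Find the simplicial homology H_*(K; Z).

H_0 ≅ Z,  H_1 ≅ Z^3.

Order the vertices as 1 < 2 < 3 < 4 < 5 < 6 < 7. Listing each simplex with vertices in this order, K has dimension 1 with simplices:

  0-simplices (7): [1], [2], [3], [4], [5], [6], [7]
  1-simplices (9): [1,2], [1,5], [2,3], [2,4], [2,5], [2,6], [2,7], [3,7], [4,6]

Hence C_0 ≅ Z^7, C_1 ≅ Z^9.

∂_1: C_1 → C_0 sends each edge [p,q] (with p < q) to q − p. For instance
  ∂[2,4] = [4] − [2].
As a 7×9 matrix over Z this has rank 6, with invariant factors (1,1,1,1,1,1).

Computing H_k = (kernel of ∂_k) / (image of ∂_{k+1}):

  H_0: rank C_0 − rank ∂_1 = 7 − 6 = 1, and the invariant factors of ∂_1 are all 1, so H_0 ≅ Z.
  H_1: rank ker ∂_1 − rank ∂_2 = (9 − 6) − 0 = 3, and there is no ∂_2, so H_1 ≅ Z^3.

As a check, the Euler characteristic is 7 − 9 = -2, which agrees with 1 − 3 = -2.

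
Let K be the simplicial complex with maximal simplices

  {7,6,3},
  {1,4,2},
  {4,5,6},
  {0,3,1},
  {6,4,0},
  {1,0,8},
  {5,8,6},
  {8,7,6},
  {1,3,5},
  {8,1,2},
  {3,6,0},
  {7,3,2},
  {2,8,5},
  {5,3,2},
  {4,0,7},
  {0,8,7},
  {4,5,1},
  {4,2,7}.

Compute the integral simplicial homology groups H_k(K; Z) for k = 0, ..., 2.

H_0 ≅ Z,  H_1 ≅ Z ⊕ Z/2Z,  H_2 = 0.

Order the vertices as 0 < 1 < 2 < 3 < 4 < 5 < 6 < 7 < 8. Listing each simplex with vertices in this order, K has dimension 2 with simplices:

  0-simplices (9): [0], [1], [2], [3], [4], [5], [6], [7], [8]
  1-simplices (27): (27 of them)
  2-simplices (18): [0,1,3], [0,1,8], [0,3,6], [0,4,6], [0,4,7], [0,7,8], [1,2,4], [1,2,8], [1,3,5], [1,4,5], [2,3,5], [2,3,7], [2,4,7], [2,5,8], [3,6,7], [4,5,6], [5,6,8], [6,7,8]

giving chain groups C_0 ≅ Z^9, C_1 ≅ Z^27, C_2 ≅ Z^18.

∂_1: C_1 → C_0 is given by ∂[p,q] = [q] − [p].
The 9×27 boundary matrix has rank 8 and Smith normal form diag(1,1,1,1,1,1,1,1).

∂_2: C_2 → C_1 sends each 2-simplex [p,q,r] to [q,r] − [p,r] + [p,q]. For instance
  ∂[0,3,6] = [3,6] − [0,6] + [0,3],
  ∂[1,3,5] = [3,5] − [1,5] + [1,3].
The resulting 27×18 matrix has rank 18, and its Smith normal form has invariant factors (1,1,1,1,1,1,1,1,1,1,1,1,1,1,1,1,1,2).

Now H_k = ker ∂_k / im ∂_{k+1}, so:

  H_0: rank C_0 − rank ∂_1 = 9 − 8 = 1, and the invariant factors of ∂_1 are all 1, so H_0 = Z.
  H_1: rank ker ∂_1 − rank ∂_2 = (27 − 8) − 18 = 1, and ∂_2 has invariant factor 2 > 1, so H_1 = Z ⊕ Z/2Z.
  H_2: rank ker ∂_2 − rank ∂_3 = (18 − 18) − 0 = 0, and there is no ∂_3, so H_2 = 0.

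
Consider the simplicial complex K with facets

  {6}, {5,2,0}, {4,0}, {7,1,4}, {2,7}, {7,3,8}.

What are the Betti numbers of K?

Take the total order 0 < 1 < 2 < 3 < 4 < 5 < 6 < 7 < 8 on the vertex set. Then K (dimension 2) consists of the simplices:

  0-simplices (9): [0], [1], [2], [3], [4], [5], [6], [7], [8]
  1-simplices (11): [0,2], [0,4], [0,5], [1,4], [1,7], [2,5], [2,7], [3,7], [3,8], [4,7], [7,8]
  2-simplices (3): [0,2,5], [1,4,7], [3,7,8]

giving chain groups C_0 ≅ Z^9, C_1 ≅ Z^11, C_2 ≅ Z^3.

∂_1: C_1 → C_0 is given by ∂[p,q] = [q] − [p]. For instance
  ∂[0,4] = [4] − [0].
As a 9×11 matrix over Z this has rank 7, with invariant factors (1,1,1,1,1,1,1).

∂_2: C_2 → C_1 acts by ∂[p,q,r] = [q,r] − [p,r] + [p,q]. For instance
  ∂[1,4,7] = [4,7] − [1,7] + [1,4],
  ∂[3,7,8] = [7,8] − [3,8] + [3,7].
The 11×3 boundary matrix has rank 3 and Smith normal form diag(1,1,1).

Reading off H_k = ker ∂_k / im ∂_{k+1}:

  H_0: rank C_0 − rank ∂_1 = 9 − 7 = 2, and the invariant factors of ∂_1 are all 1, so H_0 ≅ Z^2.
  H_1: rank ker ∂_1 − rank ∂_2 = (11 − 7) − 3 = 1, and the invariant factors of ∂_2 are all 1, so H_1 ≅ Z.
  H_2: rank ker ∂_2 − rank ∂_3 = (3 − 3) − 0 = 0, and there is no ∂_3, so H_2 ≅ 0.

Hence the Betti numbers are b_0 = 2, b_1 = 1, b_2 = 0.

b_0 = 2, b_1 = 1, b_2 = 0.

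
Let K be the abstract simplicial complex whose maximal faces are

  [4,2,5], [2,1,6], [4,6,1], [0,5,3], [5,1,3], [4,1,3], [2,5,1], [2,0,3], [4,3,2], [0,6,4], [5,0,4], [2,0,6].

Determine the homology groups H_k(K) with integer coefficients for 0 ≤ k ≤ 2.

Take the total order 0 < 1 < 2 < 3 < 4 < 5 < 6 on the vertex set. Then K (dimension 2) consists of the simplices:

  0-simplices (7): [0], [1], [2], [3], [4], [5], [6]
  1-simplices (18): [0,2], [0,3], [0,4], [0,5], [0,6], [1,2], [1,3], [1,4], [1,5], [1,6], [2,3], [2,4], [2,5], [2,6], [3,4], [3,5], [4,5], [4,6]
  2-simplices (12): [0,2,3], [0,2,6], [0,3,5], [0,4,5], [0,4,6], [1,2,5], [1,2,6], [1,3,4], [1,3,5], [1,4,6], [2,3,4], [2,4,5]

Hence C_0 ≅ Z^7, C_1 ≅ Z^18, C_2 ≅ Z^12.

The boundary map ∂_1: C_1 → C_0 is given by ∂[p,q] = [q] − [p]. For instance
  ∂[2,3] = [3] − [2].
The resulting 7×18 matrix has rank 6, and its Smith normal form has invariant factors (1,1,1,1,1,1).

The boundary map ∂_2: C_2 → C_1 maps a triangle to the signed sum of its edges. For instance
  ∂[0,3,5] = [3,5] − [0,5] + [0,3],
  ∂[0,2,6] = [2,6] − [0,6] + [0,2].
As a 18×12 matrix over Z this has rank 12, with invariant factors (1,1,1,1,1,1,1,1,1,1,1,2).

From H_k ≅ ker(∂_k) / im(∂_{k+1}) we obtain:

  H_0: rank C_0 − rank ∂_1 = 7 − 6 = 1, and the invariant factors of ∂_1 are all 1, so H_0 = Z.
  H_1: rank ker ∂_1 − rank ∂_2 = (18 − 6) − 12 = 0, and ∂_2 has invariant factor 2 > 1, so H_1 = Z/2.
  H_2: rank ker ∂_2 − rank ∂_3 = (12 − 12) − 0 = 0, and there is no ∂_3, so H_2 = 0.

H_0 ≅ Z,  H_1 ≅ Z/2,  H_2 = 0.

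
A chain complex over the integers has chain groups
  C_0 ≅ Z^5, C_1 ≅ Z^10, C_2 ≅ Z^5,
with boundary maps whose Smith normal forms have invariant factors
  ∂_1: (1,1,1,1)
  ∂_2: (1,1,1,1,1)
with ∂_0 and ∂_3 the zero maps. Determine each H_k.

H_0 ≅ Z,  H_1 ≅ Z,  H_2 = 0.

H_0: b_0 = 5 − 0 − 4 = 1; torsion from ∂_1 factors > 1: none. So H_0 ≅ Z.
H_1: b_1 = 10 − 4 − 5 = 1; torsion from ∂_2 factors > 1: none. So H_1 ≅ Z.
H_2: b_2 = 5 − 5 − 0 = 0; torsion from ∂_3 factors > 1: none. So H_2 ≅ 0.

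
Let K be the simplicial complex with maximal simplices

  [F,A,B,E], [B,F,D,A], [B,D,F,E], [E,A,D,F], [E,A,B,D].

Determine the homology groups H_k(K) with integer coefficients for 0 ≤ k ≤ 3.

Fix the vertex order A < B < D < E < F and write every simplex with vertices in increasing order. Then dim K = 3 and the simplices of K are:

  0-simplices (5): A, B, D, E, F
  1-simplices (10): AB, AD, AE, AF, BD, BE, BF, DE, DF, EF
  2-simplices (10): ABD, ABE, ABF, ADE, ADF, AEF, BDE, BDF, BEF, DEF
  3-simplices (5): ABDE, ABDF, ABEF, ADEF, BDEF

giving chain groups C_0 ≅ Z^5, C_1 ≅ Z^10, C_2 ≅ Z^10, C_3 ≅ Z^5.

The boundary map ∂_1: C_1 → C_0 is given by ∂[p,q] = [q] − [p]. For instance
  ∂BE = E − B.
This gives a 5×10 integer matrix of rank 4; reducing to Smith normal form yields diagonal entries (1,1,1,1).

The boundary map ∂_2: C_2 → C_1 sends each 2-simplex [p,q,r] to [q,r] − [p,r] + [p,q]. For instance
  ∂ADF = DF − AF + AD,
  ∂ABD = BD − AD + AB.
The 10×10 boundary matrix has rank 6 and Smith normal form diag(1,1,1,1,1,1).

∂_3: C_3 → C_2 sends each 3-simplex σ to the alternating sum Σ_i (−1)^i (σ with its i-th vertex removed). For instance
  ∂BDEF = DEF − BEF + BDF − BDE,
  ∂ABEF = BEF − AEF + ABF − ABE.
The resulting 10×5 matrix has rank 4, and its Smith normal form has invariant factors (1,1,1,1).

Reading off H_k = ker ∂_k / im ∂_{k+1}:

  H_0: rank C_0 − rank ∂_1 = 5 − 4 = 1, and the invariant factors of ∂_1 are all 1, so H_0 = Z.
  H_1: rank ker ∂_1 − rank ∂_2 = (10 − 4) − 6 = 0, and the invariant factors of ∂_2 are all 1, so H_1 = 0.
  H_2: rank ker ∂_2 − rank ∂_3 = (10 − 6) − 4 = 0, and the invariant factors of ∂_3 are all 1, so H_2 = 0.
  H_3: rank ker ∂_3 − rank ∂_4 = (5 − 4) − 0 = 1, and there is no ∂_4, so H_3 = Z.

As a check, the Euler characteristic is 5 − 10 + 10 − 5 = 0, which agrees with 1 − 0 + 0 − 1 = 0.

H_0 ≅ Z,  H_1 = 0,  H_2 = 0,  H_3 ≅ Z.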